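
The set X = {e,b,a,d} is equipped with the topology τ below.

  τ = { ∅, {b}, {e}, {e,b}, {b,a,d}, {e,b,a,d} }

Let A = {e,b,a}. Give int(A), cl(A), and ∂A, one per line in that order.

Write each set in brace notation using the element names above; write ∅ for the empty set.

int(A) = {e,b}
cl(A)  = {e,b,a,d}
∂A     = {a,d}

U open, U⊆A: ∅, {e}, {b}, {e,b}. int(A) = ⋃ = {e,b}
X∖A={d}, int(X∖A)=∅, hence cl(A)={e,b,a,d}
∂A: remove int from cl → {a,d}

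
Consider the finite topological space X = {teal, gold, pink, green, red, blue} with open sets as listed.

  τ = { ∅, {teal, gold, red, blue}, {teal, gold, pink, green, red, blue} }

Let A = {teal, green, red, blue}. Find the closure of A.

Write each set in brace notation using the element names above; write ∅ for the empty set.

closure: X∖int(X∖A) = X∖∅ = {teal, gold, pink, green, red, blue}

{teal, gold, pink, green, red, blue}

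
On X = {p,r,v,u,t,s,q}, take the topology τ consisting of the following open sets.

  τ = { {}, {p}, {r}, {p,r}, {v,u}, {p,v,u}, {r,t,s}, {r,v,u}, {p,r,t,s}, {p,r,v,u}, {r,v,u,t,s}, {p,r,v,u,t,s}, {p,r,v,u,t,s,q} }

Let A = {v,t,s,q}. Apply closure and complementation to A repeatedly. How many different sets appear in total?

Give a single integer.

cl via duality: int({p,r,u}) = {p,r}, so X∖{p,r} = {v,u,t,s,q}
Write k for closure, c for complement:
  1. A     = {v,t,s,q}
  2. kA    = {v,u,t,s,q}
  3. cA    = {p,r,u}
  4. ckA   = {p,r}
  5. kcA   = {p,r,v,u,t,s,q}
  6. kckA  = {p,r,t,s,q}
  7. ckcA  = {}
  8. ckckA = {v,u}
  9. kckckA = {v,u,q}
  10. ckckckA = {p,r,t,s}
applying k or c yields no new set

10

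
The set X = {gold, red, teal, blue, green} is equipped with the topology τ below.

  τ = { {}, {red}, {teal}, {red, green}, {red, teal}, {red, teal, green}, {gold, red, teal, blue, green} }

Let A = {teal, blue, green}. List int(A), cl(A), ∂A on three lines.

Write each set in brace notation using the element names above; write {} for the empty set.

int(A) = {teal}
cl(A)  = {gold, teal, blue, green}
∂A     = {gold, blue, green}

open subsets of A: {}, {teal}; so int(A) = {teal}
closure: X∖int(X∖A) = X∖{red} = {gold, teal, blue, green}
∂A = {gold, teal, blue, green} minus {teal} = {gold, blue, green}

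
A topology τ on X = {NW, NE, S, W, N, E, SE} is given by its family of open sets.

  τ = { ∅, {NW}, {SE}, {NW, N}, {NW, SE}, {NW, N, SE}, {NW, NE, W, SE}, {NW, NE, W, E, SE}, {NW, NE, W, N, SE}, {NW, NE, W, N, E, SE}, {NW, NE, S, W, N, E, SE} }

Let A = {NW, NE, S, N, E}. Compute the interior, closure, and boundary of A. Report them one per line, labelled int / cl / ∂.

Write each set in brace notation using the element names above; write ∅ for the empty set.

interior: largest open inside A is {NW, N} (from ∅, {NW}, {NW, N})
cl via duality: int({W, SE}) = {SE}, so X∖{SE} = {NW, NE, S, W, N, E}
cl∖int = {NE, S, W, E}

int(A) = {NW, N}
cl(A)  = {NW, NE, S, W, N, E}
∂A     = {NE, S, W, E}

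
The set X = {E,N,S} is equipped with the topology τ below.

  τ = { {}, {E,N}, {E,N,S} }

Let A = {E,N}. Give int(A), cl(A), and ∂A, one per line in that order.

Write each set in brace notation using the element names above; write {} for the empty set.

interior: largest open inside A is {E,N} (from {}, {E,N})
cl via duality: int({S}) = {}, so X∖{} = {E,N,S}
cl∖int = {S}

int(A) = {E,N}
cl(A)  = {E,N,S}
∂A     = {S}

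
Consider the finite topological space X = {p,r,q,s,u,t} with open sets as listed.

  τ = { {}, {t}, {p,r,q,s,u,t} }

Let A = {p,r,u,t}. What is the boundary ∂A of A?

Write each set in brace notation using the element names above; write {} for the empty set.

interior: largest open inside A is {t} (from {}, {t})
cl via duality: int({q,s}) = {}, so X∖{} = {p,r,q,s,u,t}
cl∖int = {p,r,q,s,u}

{p,r,q,s,u}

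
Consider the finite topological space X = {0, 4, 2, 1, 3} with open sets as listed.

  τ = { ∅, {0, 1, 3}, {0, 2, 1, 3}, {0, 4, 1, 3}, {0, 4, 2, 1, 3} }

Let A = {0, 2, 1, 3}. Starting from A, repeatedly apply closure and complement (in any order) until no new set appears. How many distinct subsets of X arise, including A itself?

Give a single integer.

complement {4}; its interior ∅; cl(A) = X∖∅ = {0, 4, 2, 1, 3}
With k = closure, c = complement:
  1. A     = {0, 2, 1, 3}
  2. kA    = {0, 4, 2, 1, 3}
  3. cA    = {4}
  4. ckA   = ∅
k, c of each give nothing new

4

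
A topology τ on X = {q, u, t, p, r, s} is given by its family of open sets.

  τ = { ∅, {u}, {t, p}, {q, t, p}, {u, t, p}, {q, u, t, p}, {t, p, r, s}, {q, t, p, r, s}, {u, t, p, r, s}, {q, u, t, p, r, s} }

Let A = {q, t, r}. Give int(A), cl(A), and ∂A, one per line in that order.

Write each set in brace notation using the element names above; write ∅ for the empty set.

int(A) = ∅
cl(A)  = {q, t, p, r, s}
∂A     = {q, t, p, r, s}

opens ⊆ A: ∅; union → int = ∅
complement {u, p, s}; its interior {u}; cl(A) = X∖{u} = {q, t, p, r, s}
boundary = {q, t, p, r, s} ∖ ∅ = {q, t, p, r, s}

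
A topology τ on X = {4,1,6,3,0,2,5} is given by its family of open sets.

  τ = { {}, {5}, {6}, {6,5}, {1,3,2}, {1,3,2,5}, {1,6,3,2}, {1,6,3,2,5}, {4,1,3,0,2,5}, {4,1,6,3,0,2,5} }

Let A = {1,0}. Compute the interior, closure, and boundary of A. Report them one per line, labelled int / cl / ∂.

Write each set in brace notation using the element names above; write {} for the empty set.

open subsets of A: {}; so int(A) = {}
closure: X∖int(X∖A) = X∖{6,5} = {4,1,3,0,2}
∂A = {4,1,3,0,2} minus {} = {4,1,3,0,2}

int(A) = {}
cl(A)  = {4,1,3,0,2}
∂A     = {4,1,3,0,2}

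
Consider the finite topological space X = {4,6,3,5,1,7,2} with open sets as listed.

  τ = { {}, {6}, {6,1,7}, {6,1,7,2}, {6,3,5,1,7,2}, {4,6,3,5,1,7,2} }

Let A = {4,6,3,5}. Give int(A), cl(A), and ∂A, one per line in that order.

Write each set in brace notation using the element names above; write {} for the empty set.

int(A) = {6}
cl(A)  = {4,6,3,5,1,7,2}
∂A     = {4,3,5,1,7,2}

U open, U⊆A: {}, {6}. int(A) = ⋃ = {6}
X∖A={1,7,2}, int(X∖A)={}, hence cl(A)={4,6,3,5,1,7,2}
∂A: remove int from cl → {4,3,5,1,7,2}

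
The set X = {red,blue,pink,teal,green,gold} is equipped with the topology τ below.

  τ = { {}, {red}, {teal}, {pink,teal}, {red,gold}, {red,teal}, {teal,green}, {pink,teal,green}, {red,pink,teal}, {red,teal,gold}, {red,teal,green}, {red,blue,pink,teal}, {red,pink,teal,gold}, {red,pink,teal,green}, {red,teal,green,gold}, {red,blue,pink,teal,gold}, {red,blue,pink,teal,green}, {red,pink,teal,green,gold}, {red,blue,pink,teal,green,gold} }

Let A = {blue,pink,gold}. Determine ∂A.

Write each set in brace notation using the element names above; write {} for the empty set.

{blue,pink,gold}

opens ⊆ A: {}; union → int = {}
complement {red,teal,green}; its interior {red,teal,green}; cl(A) = X∖{red,teal,green} = {blue,pink,gold}
boundary = {blue,pink,gold} ∖ {} = {blue,pink,gold}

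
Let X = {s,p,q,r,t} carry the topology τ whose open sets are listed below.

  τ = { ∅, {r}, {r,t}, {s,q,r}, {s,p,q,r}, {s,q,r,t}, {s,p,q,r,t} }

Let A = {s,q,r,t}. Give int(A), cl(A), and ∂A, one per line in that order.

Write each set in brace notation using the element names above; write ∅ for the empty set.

opens ⊆ A: ∅, {r}, {r,t}, {s,q,r}, {s,q,r,t}; union → int = {s,q,r,t}
complement {p}; its interior ∅; cl(A) = X∖∅ = {s,p,q,r,t}
boundary = {s,p,q,r,t} ∖ {s,q,r,t} = {p}

int(A) = {s,q,r,t}
cl(A)  = {s,p,q,r,t}
∂A     = {p}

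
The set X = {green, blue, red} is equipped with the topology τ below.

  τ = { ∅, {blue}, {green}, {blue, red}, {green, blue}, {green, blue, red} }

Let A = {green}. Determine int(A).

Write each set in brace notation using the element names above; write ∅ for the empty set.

U open, U⊆A: ∅, {green}. int(A) = ⋃ = {green}

{green}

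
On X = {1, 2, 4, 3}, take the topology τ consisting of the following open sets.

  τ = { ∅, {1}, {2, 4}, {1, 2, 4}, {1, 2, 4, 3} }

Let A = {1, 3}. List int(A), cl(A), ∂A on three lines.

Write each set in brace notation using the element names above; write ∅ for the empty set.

int(A) = {1}
cl(A)  = {1, 3}
∂A     = {3}

opens ⊆ A: ∅, {1}; union → int = {1}
complement {2, 4}; its interior {2, 4}; cl(A) = X∖{2, 4} = {1, 3}
boundary = {1, 3} ∖ {1} = {3}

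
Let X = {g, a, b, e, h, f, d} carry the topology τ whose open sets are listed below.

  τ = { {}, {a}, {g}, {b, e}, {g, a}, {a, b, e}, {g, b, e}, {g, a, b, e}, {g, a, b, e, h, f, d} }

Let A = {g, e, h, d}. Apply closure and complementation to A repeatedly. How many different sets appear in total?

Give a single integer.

closure: X∖int(X∖A) = X∖{a} = {g, b, e, h, f, d}
Let k=closure and c=complement:
  1. A     = {g, e, h, d}
  2. kA    = {g, b, e, h, f, d}
  3. cA    = {a, b, f}
  4. ckA   = {a}
  5. kcA   = {a, b, e, h, f, d}
  6. kckA  = {a, h, f, d}
  7. ckcA  = {g}
  8. ckckA = {g, b, e}
  9. kckcA = {g, h, f, d}
  10. ckckcA = {a, b, e}
— saturated at 10

10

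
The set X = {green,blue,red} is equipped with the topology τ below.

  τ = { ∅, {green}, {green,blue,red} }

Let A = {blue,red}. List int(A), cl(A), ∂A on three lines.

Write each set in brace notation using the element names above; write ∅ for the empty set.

opens ⊆ A: ∅; union → int = ∅
complement {green}; its interior {green}; cl(A) = X∖{green} = {blue,red}
boundary = {blue,red} ∖ ∅ = {blue,red}

int(A) = ∅
cl(A)  = {blue,red}
∂A     = {blue,red}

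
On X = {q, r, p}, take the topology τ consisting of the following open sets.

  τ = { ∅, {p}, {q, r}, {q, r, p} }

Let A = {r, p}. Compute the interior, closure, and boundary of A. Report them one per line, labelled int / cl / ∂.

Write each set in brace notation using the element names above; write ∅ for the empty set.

int(A) = {p}
cl(A)  = {q, r, p}
∂A     = {q, r}

opens ⊆ A: ∅, {p}; union → int = {p}
complement {q}; its interior ∅; cl(A) = X∖∅ = {q, r, p}
boundary = {q, r, p} ∖ {p} = {q, r}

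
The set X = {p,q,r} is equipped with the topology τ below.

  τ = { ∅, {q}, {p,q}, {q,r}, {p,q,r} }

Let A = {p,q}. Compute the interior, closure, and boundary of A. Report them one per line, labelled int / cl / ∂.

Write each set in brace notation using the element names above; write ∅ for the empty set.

opens ⊆ A: ∅, {q}, {p,q}; union → int = {p,q}
complement {r}; its interior ∅; cl(A) = X∖∅ = {p,q,r}
boundary = {p,q,r} ∖ {p,q} = {r}

int(A) = {p,q}
cl(A)  = {p,q,r}
∂A     = {r}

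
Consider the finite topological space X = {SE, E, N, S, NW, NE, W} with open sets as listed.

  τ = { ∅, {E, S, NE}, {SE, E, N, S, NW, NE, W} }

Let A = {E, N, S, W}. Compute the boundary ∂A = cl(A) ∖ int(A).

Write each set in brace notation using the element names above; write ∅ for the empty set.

interior: largest open inside A is ∅ (from ∅)
cl via duality: int({SE, NW, NE}) = ∅, so X∖∅ = {SE, E, N, S, NW, NE, W}
cl∖int = {SE, E, N, S, NW, NE, W}

{SE, E, N, S, NW, NE, W}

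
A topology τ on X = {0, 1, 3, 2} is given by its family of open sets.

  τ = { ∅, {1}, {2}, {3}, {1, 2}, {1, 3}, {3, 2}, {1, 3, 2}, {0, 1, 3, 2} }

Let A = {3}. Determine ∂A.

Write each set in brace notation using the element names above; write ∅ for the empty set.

{0}

interior: largest open inside A is {3} (from ∅, {3})
cl via duality: int({0, 1, 2}) = {1, 2}, so X∖{1, 2} = {0, 3}
cl∖int = {0}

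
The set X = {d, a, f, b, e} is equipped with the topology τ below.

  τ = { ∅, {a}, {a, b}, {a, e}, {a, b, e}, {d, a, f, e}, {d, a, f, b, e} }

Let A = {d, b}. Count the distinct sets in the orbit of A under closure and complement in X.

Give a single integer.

6

cl via duality: int({a, f, e}) = {a, e}, so X∖{a, e} = {d, f, b}
Write k for closure, c for complement:
  1. A     = {d, b}
  2. kA    = {d, f, b}
  3. cA    = {a, f, e}
  4. ckA   = {a, e}
  5. kcA   = {d, a, f, b, e}
  6. ckcA  = ∅
applying k or c yields no new set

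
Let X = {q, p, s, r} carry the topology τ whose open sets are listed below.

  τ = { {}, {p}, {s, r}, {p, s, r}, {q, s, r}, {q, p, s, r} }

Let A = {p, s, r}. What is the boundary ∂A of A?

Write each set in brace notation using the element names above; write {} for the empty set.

{q}

U open, U⊆A: {}, {p}, {s, r}, {p, s, r}. int(A) = ⋃ = {p, s, r}
X∖A={q}, int(X∖A)={}, hence cl(A)={q, p, s, r}
∂A: remove int from cl → {q}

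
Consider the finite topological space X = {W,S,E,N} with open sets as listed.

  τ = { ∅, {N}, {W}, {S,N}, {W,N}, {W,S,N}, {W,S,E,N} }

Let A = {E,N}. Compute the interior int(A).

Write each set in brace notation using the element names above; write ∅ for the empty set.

open subsets of A: ∅, {N}; so int(A) = {N}

{N}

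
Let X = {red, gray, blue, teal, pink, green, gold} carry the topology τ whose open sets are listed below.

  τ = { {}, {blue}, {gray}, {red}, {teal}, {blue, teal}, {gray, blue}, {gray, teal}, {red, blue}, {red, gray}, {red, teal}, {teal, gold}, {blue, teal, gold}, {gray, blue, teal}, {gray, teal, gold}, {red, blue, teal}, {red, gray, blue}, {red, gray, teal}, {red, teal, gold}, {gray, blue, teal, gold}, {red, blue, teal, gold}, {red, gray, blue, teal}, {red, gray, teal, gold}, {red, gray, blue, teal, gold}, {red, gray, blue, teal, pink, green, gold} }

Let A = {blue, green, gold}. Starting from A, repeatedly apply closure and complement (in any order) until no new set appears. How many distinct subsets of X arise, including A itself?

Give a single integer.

X∖A={red, gray, teal, pink}, int(X∖A)={red, gray, teal}, hence cl(A)={blue, pink, green, gold}
Orbit (k=closure, c=complement):
  1. A     = {blue, green, gold}
  2. kA    = {blue, pink, green, gold}
  3. cA    = {red, gray, teal, pink}
  4. ckA   = {red, gray, teal}
  5. kcA   = {red, gray, teal, pink, green, gold}
  6. ckcA  = {blue}
  7. kckcA = {blue, pink, green}
  8. ckckcA = {red, gray, teal, gold}
(closed under both — stop)

8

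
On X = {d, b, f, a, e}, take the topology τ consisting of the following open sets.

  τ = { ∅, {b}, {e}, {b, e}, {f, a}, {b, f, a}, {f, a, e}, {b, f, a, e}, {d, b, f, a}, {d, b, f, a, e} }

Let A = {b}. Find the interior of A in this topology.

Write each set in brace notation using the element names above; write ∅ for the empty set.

{b}

open subsets of A: ∅, {b}; so int(A) = {b}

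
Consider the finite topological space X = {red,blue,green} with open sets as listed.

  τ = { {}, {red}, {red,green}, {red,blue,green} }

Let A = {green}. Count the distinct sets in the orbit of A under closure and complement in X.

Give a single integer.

6

closure: X∖int(X∖A) = X∖{red} = {blue,green}
Let k=closure and c=complement:
  1. A     = {green}
  2. kA    = {blue,green}
  3. cA    = {red,blue}
  4. ckA   = {red}
  5. kcA   = {red,blue,green}
  6. ckcA  = {}
— saturated at 6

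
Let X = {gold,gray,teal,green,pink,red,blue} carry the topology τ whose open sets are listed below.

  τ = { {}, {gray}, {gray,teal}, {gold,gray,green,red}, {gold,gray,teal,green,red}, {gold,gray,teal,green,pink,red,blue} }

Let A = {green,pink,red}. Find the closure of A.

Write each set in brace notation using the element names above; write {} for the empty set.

{gold,green,pink,red,blue}

closure: X∖int(X∖A) = X∖{gray,teal} = {gold,green,pink,red,blue}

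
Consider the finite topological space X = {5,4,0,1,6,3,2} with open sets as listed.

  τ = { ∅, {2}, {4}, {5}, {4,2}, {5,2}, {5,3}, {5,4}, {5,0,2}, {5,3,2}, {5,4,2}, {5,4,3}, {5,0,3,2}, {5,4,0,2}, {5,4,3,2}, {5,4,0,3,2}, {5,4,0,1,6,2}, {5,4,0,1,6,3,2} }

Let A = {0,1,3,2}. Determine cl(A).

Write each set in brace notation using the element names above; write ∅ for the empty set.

complement {5,4,6}; its interior {5,4}; cl(A) = X∖{5,4} = {0,1,6,3,2}

{0,1,6,3,2}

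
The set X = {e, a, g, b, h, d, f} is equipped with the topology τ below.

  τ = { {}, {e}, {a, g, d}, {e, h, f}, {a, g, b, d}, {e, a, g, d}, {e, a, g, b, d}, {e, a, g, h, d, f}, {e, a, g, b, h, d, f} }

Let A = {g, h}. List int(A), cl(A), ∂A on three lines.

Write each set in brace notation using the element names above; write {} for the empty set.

int(A) = {}
cl(A)  = {a, g, b, h, d, f}
∂A     = {a, g, b, h, d, f}

opens ⊆ A: {}; union → int = {}
complement {e, a, b, d, f}; its interior {e}; cl(A) = X∖{e} = {a, g, b, h, d, f}
boundary = {a, g, b, h, d, f} ∖ {} = {a, g, b, h, d, f}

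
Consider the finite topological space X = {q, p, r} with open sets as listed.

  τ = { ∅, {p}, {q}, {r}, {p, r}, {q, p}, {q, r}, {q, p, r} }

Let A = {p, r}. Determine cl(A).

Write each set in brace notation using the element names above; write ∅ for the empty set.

{p, r}

cl via duality: int({q}) = {q}, so X∖{q} = {p, r}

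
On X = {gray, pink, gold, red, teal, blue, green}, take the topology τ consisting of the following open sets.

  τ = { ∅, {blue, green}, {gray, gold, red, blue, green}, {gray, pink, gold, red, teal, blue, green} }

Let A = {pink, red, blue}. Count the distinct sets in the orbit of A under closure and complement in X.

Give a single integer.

4

X∖A={gray, gold, teal, green}, int(X∖A)=∅, hence cl(A)={gray, pink, gold, red, teal, blue, green}
Orbit (k=closure, c=complement):
  1. A     = {pink, red, blue}
  2. kA    = {gray, pink, gold, red, teal, blue, green}
  3. cA    = {gray, gold, teal, green}
  4. ckA   = ∅
(closed under both — stop)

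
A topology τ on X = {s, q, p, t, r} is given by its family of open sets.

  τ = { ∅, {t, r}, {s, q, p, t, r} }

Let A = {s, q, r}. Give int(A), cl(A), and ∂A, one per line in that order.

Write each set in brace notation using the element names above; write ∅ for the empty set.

int(A) = ∅
cl(A)  = {s, q, p, t, r}
∂A     = {s, q, p, t, r}

interior: largest open inside A is ∅ (from ∅)
cl via duality: int({p, t}) = ∅, so X∖∅ = {s, q, p, t, r}
cl∖int = {s, q, p, t, r}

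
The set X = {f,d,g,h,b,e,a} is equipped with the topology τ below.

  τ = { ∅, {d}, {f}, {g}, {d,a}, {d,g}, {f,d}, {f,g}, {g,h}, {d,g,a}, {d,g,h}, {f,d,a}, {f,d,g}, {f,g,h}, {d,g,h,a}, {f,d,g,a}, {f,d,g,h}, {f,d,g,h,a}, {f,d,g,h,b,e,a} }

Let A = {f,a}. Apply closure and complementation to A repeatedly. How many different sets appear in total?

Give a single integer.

closure: X∖int(X∖A) = X∖{d,g,h} = {f,b,e,a}
Let k=closure and c=complement:
  1. A     = {f,a}
  2. kA    = {f,b,e,a}
  3. cA    = {d,g,h,b,e}
  4. ckA   = {d,g,h}
  5. kcA   = {d,g,h,b,e,a}
  6. ckcA  = {f}
  7. kckcA = {f,b,e}
  8. ckckcA = {d,g,h,a}
— saturated at 8

8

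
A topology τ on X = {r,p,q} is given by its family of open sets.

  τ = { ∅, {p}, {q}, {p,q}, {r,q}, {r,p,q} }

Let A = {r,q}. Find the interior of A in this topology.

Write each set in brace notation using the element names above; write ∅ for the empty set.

{r,q}

opens ⊆ A: ∅, {q}, {r,q}; union → int = {r,q}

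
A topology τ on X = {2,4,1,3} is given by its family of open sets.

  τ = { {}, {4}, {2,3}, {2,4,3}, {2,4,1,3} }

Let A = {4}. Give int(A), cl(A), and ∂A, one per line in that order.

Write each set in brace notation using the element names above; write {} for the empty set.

interior: largest open inside A is {4} (from {}, {4})
cl via duality: int({2,1,3}) = {2,3}, so X∖{2,3} = {4,1}
cl∖int = {1}

int(A) = {4}
cl(A)  = {4,1}
∂A     = {1}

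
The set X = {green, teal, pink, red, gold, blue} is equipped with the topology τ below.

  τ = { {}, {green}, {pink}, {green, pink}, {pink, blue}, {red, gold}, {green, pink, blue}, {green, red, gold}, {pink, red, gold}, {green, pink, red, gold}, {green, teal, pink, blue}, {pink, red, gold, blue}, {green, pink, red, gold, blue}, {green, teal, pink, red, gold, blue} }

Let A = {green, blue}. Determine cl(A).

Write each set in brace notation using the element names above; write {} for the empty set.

{green, teal, blue}

X∖A={teal, pink, red, gold}, int(X∖A)={pink, red, gold}, hence cl(A)={green, teal, blue}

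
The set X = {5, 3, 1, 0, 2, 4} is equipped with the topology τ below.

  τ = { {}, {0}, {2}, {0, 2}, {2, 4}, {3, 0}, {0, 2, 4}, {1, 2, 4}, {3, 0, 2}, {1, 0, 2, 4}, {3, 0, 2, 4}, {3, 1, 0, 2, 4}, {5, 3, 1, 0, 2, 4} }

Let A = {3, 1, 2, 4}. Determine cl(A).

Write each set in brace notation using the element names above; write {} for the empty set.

X∖A={5, 0}, int(X∖A)={0}, hence cl(A)={5, 3, 1, 2, 4}

{5, 3, 1, 2, 4}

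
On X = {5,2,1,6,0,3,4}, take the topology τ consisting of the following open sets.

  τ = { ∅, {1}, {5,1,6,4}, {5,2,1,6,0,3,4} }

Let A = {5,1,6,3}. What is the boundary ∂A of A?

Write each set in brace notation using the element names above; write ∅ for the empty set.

opens ⊆ A: ∅, {1}; union → int = {1}
complement {2,0,4}; its interior ∅; cl(A) = X∖∅ = {5,2,1,6,0,3,4}
boundary = {5,2,1,6,0,3,4} ∖ {1} = {5,2,6,0,3,4}

{5,2,6,0,3,4}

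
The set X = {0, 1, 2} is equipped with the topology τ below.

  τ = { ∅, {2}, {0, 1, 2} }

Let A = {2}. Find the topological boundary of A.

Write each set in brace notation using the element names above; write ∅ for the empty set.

{0, 1}

interior: largest open inside A is {2} (from ∅, {2})
cl via duality: int({0, 1}) = ∅, so X∖∅ = {0, 1, 2}
cl∖int = {0, 1}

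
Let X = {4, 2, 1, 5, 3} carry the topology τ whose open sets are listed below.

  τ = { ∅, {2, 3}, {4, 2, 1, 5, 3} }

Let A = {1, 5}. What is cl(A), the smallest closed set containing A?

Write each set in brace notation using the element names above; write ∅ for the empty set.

{4, 1, 5}

closure: X∖int(X∖A) = X∖{2, 3} = {4, 1, 5}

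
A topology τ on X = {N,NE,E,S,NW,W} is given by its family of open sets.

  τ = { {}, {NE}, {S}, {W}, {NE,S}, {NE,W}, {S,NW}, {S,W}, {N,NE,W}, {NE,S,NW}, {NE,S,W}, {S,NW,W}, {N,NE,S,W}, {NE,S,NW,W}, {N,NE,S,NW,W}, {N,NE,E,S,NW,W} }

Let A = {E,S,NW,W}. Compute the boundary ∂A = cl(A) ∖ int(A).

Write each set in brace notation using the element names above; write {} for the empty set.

U open, U⊆A: {}, {S}, {W}, {S,NW}, {S,W}, {S,NW,W}. int(A) = ⋃ = {S,NW,W}
X∖A={N,NE}, int(X∖A)={NE}, hence cl(A)={N,E,S,NW,W}
∂A: remove int from cl → {N,E}

{N,E}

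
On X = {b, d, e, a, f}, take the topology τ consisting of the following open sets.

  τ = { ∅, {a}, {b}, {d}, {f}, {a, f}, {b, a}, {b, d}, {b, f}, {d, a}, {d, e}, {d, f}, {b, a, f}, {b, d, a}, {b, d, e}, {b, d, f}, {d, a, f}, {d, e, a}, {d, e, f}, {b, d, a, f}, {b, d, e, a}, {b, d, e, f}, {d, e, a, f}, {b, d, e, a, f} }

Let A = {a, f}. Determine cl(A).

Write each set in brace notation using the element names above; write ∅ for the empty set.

{a, f}

X∖A={b, d, e}, int(X∖A)={b, d, e}, hence cl(A)={a, f}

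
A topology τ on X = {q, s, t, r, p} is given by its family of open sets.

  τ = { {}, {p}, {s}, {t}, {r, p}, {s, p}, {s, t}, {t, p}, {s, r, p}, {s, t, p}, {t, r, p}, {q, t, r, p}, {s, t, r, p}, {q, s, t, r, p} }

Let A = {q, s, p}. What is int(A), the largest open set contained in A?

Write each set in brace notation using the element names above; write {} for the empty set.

{s, p}

interior: largest open inside A is {s, p} (from {}, {s}, {p}, {s, p})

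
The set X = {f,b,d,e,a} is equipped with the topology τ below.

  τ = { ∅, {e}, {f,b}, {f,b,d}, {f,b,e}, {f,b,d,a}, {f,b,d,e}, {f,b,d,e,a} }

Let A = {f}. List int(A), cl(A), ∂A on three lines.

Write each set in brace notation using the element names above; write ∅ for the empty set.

int(A) = ∅
cl(A)  = {f,b,d,a}
∂A     = {f,b,d,a}

opens ⊆ A: ∅; union → int = ∅
complement {b,d,e,a}; its interior {e}; cl(A) = X∖{e} = {f,b,d,a}
boundary = {f,b,d,a} ∖ ∅ = {f,b,d,a}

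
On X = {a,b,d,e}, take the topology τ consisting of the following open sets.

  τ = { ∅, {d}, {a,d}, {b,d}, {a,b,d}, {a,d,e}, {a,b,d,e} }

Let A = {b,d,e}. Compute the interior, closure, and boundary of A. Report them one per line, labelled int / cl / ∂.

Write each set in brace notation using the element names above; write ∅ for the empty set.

U open, U⊆A: ∅, {d}, {b,d}. int(A) = ⋃ = {b,d}
X∖A={a}, int(X∖A)=∅, hence cl(A)={a,b,d,e}
∂A: remove int from cl → {a,e}

int(A) = {b,d}
cl(A)  = {a,b,d,e}
∂A     = {a,e}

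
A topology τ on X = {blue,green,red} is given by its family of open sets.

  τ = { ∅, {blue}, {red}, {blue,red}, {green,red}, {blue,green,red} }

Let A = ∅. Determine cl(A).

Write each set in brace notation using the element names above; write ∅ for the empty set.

cl via duality: int({blue,green,red}) = {blue,green,red}, so X∖{blue,green,red} = ∅

∅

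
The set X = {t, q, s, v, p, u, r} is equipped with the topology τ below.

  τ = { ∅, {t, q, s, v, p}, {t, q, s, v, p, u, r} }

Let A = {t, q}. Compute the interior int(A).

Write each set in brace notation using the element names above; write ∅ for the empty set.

U open, U⊆A: ∅. int(A) = ⋃ = ∅

∅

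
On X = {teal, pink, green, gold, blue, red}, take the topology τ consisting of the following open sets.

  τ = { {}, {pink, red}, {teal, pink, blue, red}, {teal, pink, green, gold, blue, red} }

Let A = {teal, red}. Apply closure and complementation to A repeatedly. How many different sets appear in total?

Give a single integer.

4

complement {pink, green, gold, blue}; its interior {}; cl(A) = X∖{} = {teal, pink, green, gold, blue, red}
With k = closure, c = complement:
  1. A     = {teal, red}
  2. kA    = {teal, pink, green, gold, blue, red}
  3. cA    = {pink, green, gold, blue}
  4. ckA   = {}
k, c of each give nothing new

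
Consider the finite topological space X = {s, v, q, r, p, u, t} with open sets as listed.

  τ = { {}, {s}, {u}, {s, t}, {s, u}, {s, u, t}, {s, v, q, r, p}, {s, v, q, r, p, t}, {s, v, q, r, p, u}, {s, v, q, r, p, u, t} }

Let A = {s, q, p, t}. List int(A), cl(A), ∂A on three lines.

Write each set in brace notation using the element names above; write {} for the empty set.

open subsets of A: {}, {s}, {s, t}; so int(A) = {s, t}
closure: X∖int(X∖A) = X∖{u} = {s, v, q, r, p, t}
∂A = {s, v, q, r, p, t} minus {s, t} = {v, q, r, p}

int(A) = {s, t}
cl(A)  = {s, v, q, r, p, t}
∂A     = {v, q, r, p}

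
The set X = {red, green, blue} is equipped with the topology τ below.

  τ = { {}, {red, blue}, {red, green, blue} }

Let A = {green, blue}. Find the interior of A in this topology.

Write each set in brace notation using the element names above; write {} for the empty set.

{}

interior: largest open inside A is {} (from {})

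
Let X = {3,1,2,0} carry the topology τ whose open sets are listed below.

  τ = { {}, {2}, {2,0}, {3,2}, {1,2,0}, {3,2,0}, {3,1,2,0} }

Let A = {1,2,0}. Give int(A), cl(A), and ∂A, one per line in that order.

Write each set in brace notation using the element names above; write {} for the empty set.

int(A) = {1,2,0}
cl(A)  = {3,1,2,0}
∂A     = {3}

interior: largest open inside A is {1,2,0} (from {}, {2}, {2,0}, {1,2,0})
cl via duality: int({3}) = {}, so X∖{} = {3,1,2,0}
cl∖int = {3}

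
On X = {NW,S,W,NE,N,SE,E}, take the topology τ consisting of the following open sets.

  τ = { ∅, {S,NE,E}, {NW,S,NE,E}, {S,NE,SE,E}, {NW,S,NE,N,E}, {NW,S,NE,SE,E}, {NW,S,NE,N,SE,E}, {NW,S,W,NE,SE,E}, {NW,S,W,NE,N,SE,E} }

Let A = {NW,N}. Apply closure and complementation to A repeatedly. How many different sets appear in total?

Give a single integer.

X∖A={S,W,NE,SE,E}, int(X∖A)={S,NE,SE,E}, hence cl(A)={NW,W,N}
Orbit (k=closure, c=complement):
  1. A     = {NW,N}
  2. kA    = {NW,W,N}
  3. cA    = {S,W,NE,SE,E}
  4. ckA   = {S,NE,SE,E}
  5. kcA   = {NW,S,W,NE,N,SE,E}
  6. ckcA  = ∅
(closed under both — stop)

6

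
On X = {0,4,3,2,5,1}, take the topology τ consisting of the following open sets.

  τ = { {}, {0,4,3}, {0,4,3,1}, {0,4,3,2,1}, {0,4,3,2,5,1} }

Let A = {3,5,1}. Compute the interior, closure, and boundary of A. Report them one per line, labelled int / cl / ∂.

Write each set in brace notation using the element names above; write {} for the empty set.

int(A) = {}
cl(A)  = {0,4,3,2,5,1}
∂A     = {0,4,3,2,5,1}

U open, U⊆A: {}. int(A) = ⋃ = {}
X∖A={0,4,2}, int(X∖A)={}, hence cl(A)={0,4,3,2,5,1}
∂A: remove int from cl → {0,4,3,2,5,1}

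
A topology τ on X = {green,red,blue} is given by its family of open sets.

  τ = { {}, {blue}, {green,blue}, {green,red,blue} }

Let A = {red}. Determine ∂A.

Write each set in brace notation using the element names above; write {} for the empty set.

opens ⊆ A: {}; union → int = {}
complement {green,blue}; its interior {green,blue}; cl(A) = X∖{green,blue} = {red}
boundary = {red} ∖ {} = {red}

{red}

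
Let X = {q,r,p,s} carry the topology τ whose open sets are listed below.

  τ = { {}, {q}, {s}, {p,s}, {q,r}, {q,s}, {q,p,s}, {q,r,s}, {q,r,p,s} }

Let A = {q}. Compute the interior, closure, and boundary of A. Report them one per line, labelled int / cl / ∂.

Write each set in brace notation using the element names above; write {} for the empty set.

open subsets of A: {}, {q}; so int(A) = {q}
closure: X∖int(X∖A) = X∖{p,s} = {q,r}
∂A = {q,r} minus {q} = {r}

int(A) = {q}
cl(A)  = {q,r}
∂A     = {r}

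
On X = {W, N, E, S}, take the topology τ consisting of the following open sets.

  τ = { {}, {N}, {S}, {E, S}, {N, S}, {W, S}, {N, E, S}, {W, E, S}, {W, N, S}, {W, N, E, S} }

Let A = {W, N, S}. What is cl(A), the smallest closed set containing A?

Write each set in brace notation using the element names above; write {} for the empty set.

{W, N, E, S}

closure: X∖int(X∖A) = X∖{} = {W, N, E, S}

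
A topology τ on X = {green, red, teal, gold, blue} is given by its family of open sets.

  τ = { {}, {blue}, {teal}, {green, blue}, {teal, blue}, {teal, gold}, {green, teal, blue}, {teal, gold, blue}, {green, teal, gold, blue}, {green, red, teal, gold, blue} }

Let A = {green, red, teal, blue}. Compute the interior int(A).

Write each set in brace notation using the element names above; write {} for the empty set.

opens ⊆ A: {}, {teal}, {blue}, {teal, blue}, {green, blue}, {green, teal, blue}; union → int = {green, teal, blue}

{green, teal, blue}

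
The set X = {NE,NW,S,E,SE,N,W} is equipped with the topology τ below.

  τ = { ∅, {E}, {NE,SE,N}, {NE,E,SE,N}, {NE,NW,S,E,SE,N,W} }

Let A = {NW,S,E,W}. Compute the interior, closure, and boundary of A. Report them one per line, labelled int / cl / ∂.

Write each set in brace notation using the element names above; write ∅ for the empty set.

interior: largest open inside A is {E} (from ∅, {E})
cl via duality: int({NE,SE,N}) = {NE,SE,N}, so X∖{NE,SE,N} = {NW,S,E,W}
cl∖int = {NW,S,W}

int(A) = {E}
cl(A)  = {NW,S,E,W}
∂A     = {NW,S,W}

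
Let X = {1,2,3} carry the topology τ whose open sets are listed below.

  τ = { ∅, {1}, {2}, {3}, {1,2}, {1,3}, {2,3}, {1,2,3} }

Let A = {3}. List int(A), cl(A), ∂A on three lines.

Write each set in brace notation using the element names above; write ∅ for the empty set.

interior: largest open inside A is {3} (from ∅, {3})
cl via duality: int({1,2}) = {1,2}, so X∖{1,2} = {3}
cl∖int = ∅

int(A) = {3}
cl(A)  = {3}
∂A     = ∅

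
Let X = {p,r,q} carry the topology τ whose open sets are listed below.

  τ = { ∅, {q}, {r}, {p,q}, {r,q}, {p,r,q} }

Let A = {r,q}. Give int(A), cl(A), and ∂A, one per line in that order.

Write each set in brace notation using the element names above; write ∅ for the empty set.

int(A) = {r,q}
cl(A)  = {p,r,q}
∂A     = {p}

interior: largest open inside A is {r,q} (from ∅, {q}, {r}, {r,q})
cl via duality: int({p}) = ∅, so X∖∅ = {p,r,q}
cl∖int = {p}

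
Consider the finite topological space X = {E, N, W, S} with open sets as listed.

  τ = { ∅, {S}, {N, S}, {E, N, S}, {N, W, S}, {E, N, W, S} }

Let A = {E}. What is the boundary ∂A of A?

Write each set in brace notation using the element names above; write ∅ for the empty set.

{E}

open subsets of A: ∅; so int(A) = ∅
closure: X∖int(X∖A) = X∖{N, W, S} = {E}
∂A = {E} minus ∅ = {E}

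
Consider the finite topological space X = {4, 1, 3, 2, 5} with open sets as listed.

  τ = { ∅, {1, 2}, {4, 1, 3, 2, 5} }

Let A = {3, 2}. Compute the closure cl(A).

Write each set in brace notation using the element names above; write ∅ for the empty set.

complement {4, 1, 5}; its interior ∅; cl(A) = X∖∅ = {4, 1, 3, 2, 5}

{4, 1, 3, 2, 5}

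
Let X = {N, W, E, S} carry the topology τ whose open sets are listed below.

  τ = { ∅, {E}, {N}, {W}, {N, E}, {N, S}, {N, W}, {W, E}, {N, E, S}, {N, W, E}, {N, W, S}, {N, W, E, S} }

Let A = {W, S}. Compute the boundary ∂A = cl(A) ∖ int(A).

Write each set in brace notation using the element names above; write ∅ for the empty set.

U open, U⊆A: ∅, {W}. int(A) = ⋃ = {W}
X∖A={N, E}, int(X∖A)={N, E}, hence cl(A)={W, S}
∂A: remove int from cl → {S}

{S}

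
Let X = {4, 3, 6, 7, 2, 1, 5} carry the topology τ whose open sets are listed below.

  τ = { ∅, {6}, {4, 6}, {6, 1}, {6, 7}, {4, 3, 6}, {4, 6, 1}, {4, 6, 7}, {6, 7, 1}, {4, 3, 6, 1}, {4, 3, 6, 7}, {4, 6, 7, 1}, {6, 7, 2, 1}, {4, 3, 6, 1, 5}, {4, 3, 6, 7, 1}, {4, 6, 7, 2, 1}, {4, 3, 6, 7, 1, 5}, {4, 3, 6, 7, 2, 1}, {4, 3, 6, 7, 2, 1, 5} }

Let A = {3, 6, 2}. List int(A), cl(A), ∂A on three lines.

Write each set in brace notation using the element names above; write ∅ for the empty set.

U open, U⊆A: ∅, {6}. int(A) = ⋃ = {6}
X∖A={4, 7, 1, 5}, int(X∖A)=∅, hence cl(A)={4, 3, 6, 7, 2, 1, 5}
∂A: remove int from cl → {4, 3, 7, 2, 1, 5}

int(A) = {6}
cl(A)  = {4, 3, 6, 7, 2, 1, 5}
∂A     = {4, 3, 7, 2, 1, 5}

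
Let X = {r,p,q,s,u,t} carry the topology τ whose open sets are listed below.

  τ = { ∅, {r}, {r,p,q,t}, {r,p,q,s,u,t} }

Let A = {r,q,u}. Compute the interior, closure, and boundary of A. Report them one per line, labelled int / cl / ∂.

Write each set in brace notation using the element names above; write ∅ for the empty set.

interior: largest open inside A is {r} (from ∅, {r})
cl via duality: int({p,s,t}) = ∅, so X∖∅ = {r,p,q,s,u,t}
cl∖int = {p,q,s,u,t}

int(A) = {r}
cl(A)  = {r,p,q,s,u,t}
∂A     = {p,q,s,u,t}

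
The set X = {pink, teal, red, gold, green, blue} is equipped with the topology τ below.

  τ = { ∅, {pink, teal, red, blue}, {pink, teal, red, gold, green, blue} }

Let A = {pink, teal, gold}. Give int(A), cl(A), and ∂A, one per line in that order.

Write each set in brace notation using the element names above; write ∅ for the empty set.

int(A) = ∅
cl(A)  = {pink, teal, red, gold, green, blue}
∂A     = {pink, teal, red, gold, green, blue}

opens ⊆ A: ∅; union → int = ∅
complement {red, green, blue}; its interior ∅; cl(A) = X∖∅ = {pink, teal, red, gold, green, blue}
boundary = {pink, teal, red, gold, green, blue} ∖ ∅ = {pink, teal, red, gold, green, blue}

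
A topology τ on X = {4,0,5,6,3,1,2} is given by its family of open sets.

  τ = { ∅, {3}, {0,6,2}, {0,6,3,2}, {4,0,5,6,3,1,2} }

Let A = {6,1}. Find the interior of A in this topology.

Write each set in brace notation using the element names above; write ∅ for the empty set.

opens ⊆ A: ∅; union → int = ∅

∅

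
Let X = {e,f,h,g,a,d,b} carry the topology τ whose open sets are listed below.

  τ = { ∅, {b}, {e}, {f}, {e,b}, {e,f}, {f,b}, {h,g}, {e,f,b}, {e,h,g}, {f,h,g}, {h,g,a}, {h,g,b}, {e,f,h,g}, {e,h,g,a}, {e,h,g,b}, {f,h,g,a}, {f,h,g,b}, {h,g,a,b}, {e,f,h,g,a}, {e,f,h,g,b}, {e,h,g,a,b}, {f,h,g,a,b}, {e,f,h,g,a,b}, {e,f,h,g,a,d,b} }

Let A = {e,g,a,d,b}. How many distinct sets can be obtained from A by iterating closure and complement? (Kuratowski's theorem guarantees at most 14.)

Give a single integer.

X∖A={f,h}, int(X∖A)={f}, hence cl(A)={e,h,g,a,d,b}
Orbit (k=closure, c=complement):
  1. A     = {e,g,a,d,b}
  2. kA    = {e,h,g,a,d,b}
  3. cA    = {f,h}
  4. ckA   = {f}
  5. kcA   = {f,h,g,a,d}
  6. kckA  = {f,d}
  7. ckcA  = {e,b}
  8. ckckA = {e,h,g,a,b}
  9. kckcA = {e,d,b}
  10. ckckcA = {f,h,g,a}
(closed under both — stop)

10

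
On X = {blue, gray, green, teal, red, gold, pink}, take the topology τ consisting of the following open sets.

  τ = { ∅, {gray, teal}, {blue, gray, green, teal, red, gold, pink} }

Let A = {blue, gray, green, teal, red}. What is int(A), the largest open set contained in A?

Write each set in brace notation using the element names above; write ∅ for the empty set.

{gray, teal}

interior: largest open inside A is {gray, teal} (from ∅, {gray, teal})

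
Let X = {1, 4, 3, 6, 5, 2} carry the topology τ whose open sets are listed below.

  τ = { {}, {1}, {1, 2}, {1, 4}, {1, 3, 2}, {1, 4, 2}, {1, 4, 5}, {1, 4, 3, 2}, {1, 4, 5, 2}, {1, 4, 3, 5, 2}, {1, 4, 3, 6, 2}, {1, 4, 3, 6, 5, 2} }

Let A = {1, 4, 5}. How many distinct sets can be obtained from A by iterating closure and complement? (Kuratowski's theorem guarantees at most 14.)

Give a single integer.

4

complement {3, 6, 2}; its interior {}; cl(A) = X∖{} = {1, 4, 3, 6, 5, 2}
With k = closure, c = complement:
  1. A     = {1, 4, 5}
  2. kA    = {1, 4, 3, 6, 5, 2}
  3. cA    = {3, 6, 2}
  4. ckA   = {}
k, c of each give nothing new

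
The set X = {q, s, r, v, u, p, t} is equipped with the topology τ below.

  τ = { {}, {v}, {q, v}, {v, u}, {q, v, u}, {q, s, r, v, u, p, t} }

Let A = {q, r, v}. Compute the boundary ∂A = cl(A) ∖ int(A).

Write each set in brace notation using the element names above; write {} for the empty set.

U open, U⊆A: {}, {v}, {q, v}. int(A) = ⋃ = {q, v}
X∖A={s, u, p, t}, int(X∖A)={}, hence cl(A)={q, s, r, v, u, p, t}
∂A: remove int from cl → {s, r, u, p, t}

{s, r, u, p, t}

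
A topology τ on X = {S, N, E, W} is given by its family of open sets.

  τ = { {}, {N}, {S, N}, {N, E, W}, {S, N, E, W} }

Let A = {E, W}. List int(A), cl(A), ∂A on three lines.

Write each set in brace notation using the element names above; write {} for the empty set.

int(A) = {}
cl(A)  = {E, W}
∂A     = {E, W}

open subsets of A: {}; so int(A) = {}
closure: X∖int(X∖A) = X∖{S, N} = {E, W}
∂A = {E, W} minus {} = {E, W}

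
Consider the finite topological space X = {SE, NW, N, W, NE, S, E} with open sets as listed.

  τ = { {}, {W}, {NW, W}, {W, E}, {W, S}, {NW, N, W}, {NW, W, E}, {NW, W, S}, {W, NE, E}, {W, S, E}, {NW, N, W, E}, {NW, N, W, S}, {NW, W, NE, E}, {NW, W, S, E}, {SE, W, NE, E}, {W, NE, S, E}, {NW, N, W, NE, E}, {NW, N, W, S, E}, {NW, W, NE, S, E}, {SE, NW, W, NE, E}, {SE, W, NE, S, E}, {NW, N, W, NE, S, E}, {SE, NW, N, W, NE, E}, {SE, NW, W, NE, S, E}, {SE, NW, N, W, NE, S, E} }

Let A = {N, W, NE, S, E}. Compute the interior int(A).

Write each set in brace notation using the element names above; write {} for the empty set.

{W, NE, S, E}

interior: largest open inside A is {W, NE, S, E} (from {}, {W}, {W, E}, {W, S}, {W, NE, E}, {W, S, E}, {W, NE, S, E})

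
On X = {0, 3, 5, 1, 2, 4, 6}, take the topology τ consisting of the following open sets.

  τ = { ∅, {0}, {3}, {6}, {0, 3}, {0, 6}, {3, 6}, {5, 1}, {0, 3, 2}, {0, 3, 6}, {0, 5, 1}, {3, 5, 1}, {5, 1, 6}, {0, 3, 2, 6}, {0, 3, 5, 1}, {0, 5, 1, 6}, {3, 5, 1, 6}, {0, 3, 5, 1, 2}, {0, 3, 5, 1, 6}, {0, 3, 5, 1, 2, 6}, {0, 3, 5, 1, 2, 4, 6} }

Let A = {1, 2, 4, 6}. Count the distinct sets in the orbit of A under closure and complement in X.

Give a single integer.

X∖A={0, 3, 5}, int(X∖A)={0, 3}, hence cl(A)={5, 1, 2, 4, 6}
Orbit (k=closure, c=complement):
  1. A     = {1, 2, 4, 6}
  2. kA    = {5, 1, 2, 4, 6}
  3. cA    = {0, 3, 5}
  4. ckA   = {0, 3}
  5. kcA   = {0, 3, 5, 1, 2, 4}
  6. kckA  = {0, 3, 2, 4}
  7. ckcA  = {6}
  8. ckckA = {5, 1, 6}
  9. kckcA = {4, 6}
  10. kckckA = {5, 1, 4, 6}
  11. ckckcA = {0, 3, 5, 1, 2}
  12. ckckckA = {0, 3, 2}
(closed under both — stop)

12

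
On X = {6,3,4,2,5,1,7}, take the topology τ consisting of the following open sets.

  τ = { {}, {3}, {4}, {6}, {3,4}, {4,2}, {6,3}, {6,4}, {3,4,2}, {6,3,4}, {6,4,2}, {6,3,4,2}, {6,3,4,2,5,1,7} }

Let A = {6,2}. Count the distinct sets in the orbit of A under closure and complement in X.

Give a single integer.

8

X∖A={3,4,5,1,7}, int(X∖A)={3,4}, hence cl(A)={6,2,5,1,7}
Orbit (k=closure, c=complement):
  1. A     = {6,2}
  2. kA    = {6,2,5,1,7}
  3. cA    = {3,4,5,1,7}
  4. ckA   = {3,4}
  5. kcA   = {3,4,2,5,1,7}
  6. ckcA  = {6}
  7. kckcA = {6,5,1,7}
  8. ckckcA = {3,4,2}
(closed under both — stop)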